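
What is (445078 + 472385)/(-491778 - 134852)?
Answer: -917463/626630 ≈ -1.4641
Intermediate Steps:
(445078 + 472385)/(-491778 - 134852) = 917463/(-626630) = 917463*(-1/626630) = -917463/626630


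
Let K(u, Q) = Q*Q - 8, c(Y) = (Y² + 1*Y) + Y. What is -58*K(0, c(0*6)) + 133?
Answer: 597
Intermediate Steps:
c(Y) = Y² + 2*Y (c(Y) = (Y² + Y) + Y = (Y + Y²) + Y = Y² + 2*Y)
K(u, Q) = -8 + Q² (K(u, Q) = Q² - 8 = -8 + Q²)
-58*K(0, c(0*6)) + 133 = -58*(-8 + ((0*6)*(2 + 0*6))²) + 133 = -58*(-8 + (0*(2 + 0))²) + 133 = -58*(-8 + (0*2)²) + 133 = -58*(-8 + 0²) + 133 = -58*(-8 + 0) + 133 = -58*(-8) + 133 = 464 + 133 = 597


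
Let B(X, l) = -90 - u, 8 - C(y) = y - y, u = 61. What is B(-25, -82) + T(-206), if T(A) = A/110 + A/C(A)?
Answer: -39297/220 ≈ -178.62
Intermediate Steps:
C(y) = 8 (C(y) = 8 - (y - y) = 8 - 1*0 = 8 + 0 = 8)
B(X, l) = -151 (B(X, l) = -90 - 1*61 = -90 - 61 = -151)
T(A) = 59*A/440 (T(A) = A/110 + A/8 = 59*A/440)
B(-25, -82) + T(-206) = -151 + (59/440)*(-206) = -151 - 6077/220 = -39297/220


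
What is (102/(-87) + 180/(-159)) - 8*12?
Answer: -151094/1537 ≈ -98.304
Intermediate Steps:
(102/(-87) + 180/(-159)) - 8*12 = (102*(-1/87) + 180*(-1/159)) - 1*96 = (-34/29 - 60/53) - 96 = -3542/1537 - 96 = -151094/1537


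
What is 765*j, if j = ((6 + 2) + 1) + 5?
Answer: 10710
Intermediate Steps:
j = 14 (j = (8 + 1) + 5 = 9 + 5 = 14)
765*j = 765*14 = 10710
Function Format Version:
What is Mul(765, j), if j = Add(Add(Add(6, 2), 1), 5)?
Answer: 10710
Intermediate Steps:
j = 14 (j = Add(Add(8, 1), 5) = Add(9, 5) = 14)
Mul(765, j) = Mul(765, 14) = 10710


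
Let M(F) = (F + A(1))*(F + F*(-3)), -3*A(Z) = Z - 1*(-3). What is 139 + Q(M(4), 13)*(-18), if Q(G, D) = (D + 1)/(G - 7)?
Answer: 12571/85 ≈ 147.89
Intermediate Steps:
A(Z) = -1 - Z/3 (A(Z) = -(Z - 1*(-3))/3 = -(Z + 3)/3 = -(3 + Z)/3 = -1 - Z/3)
M(F) = -2*F*(-4/3 + F) (M(F) = (F + (-1 - 1/3*1))*(F + F*(-3)) = (F + (-1 - 1/3))*(F - 3*F) = (F - 4/3)*(-2*F) = (-4/3 + F)*(-2*F) = -2*F*(-4/3 + F))
Q(G, D) = (1 + D)/(-7 + G)
139 + Q(M(4), 13)*(-18) = 139 + ((1 + 13)/(-7 + (2/3)*4*(4 - 3*4)))*(-18) = 139 + (14/(-7 + (2/3)*4*(4 - 12)))*(-18) = 139 + (14/(-7 + (2/3)*4*(-8)))*(-18) = 139 + (14/(-7 - 64/3))*(-18) = 139 + (14/(-85/3))*(-18) = 139 - 3/85*14*(-18) = 139 - 42/85*(-18) = 139 + 756/85 = 12571/85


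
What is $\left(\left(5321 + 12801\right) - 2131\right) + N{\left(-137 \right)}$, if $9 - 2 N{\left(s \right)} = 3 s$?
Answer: $16201$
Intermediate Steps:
$N{\left(s \right)} = \frac{9}{2} - \frac{3 s}{2}$
$\left(\left(5321 + 12801\right) - 2131\right) + N{\left(-137 \right)} = \left(\left(5321 + 12801\right) - 2131\right) + \left(\frac{9}{2} - - \frac{411}{2}\right) = \left(18122 - 2131\right) + \left(\frac{9}{2} + \frac{411}{2}\right) = 15991 + 210 = 16201$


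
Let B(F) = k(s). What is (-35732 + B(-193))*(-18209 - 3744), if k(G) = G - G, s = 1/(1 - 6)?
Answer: 784424596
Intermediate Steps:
s = -1/5 (s = 1/(-5) = -1/5 ≈ -0.20000)
k(G) = 0
B(F) = 0
(-35732 + B(-193))*(-18209 - 3744) = (-35732 + 0)*(-18209 - 3744) = -35732*(-21953) = 784424596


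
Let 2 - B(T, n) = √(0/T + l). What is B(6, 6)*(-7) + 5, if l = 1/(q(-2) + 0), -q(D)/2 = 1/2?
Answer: -9 + 7*I ≈ -9.0 + 7.0*I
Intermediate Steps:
q(D) = -1 (q(D) = -2/2 = -2*½ = -1)
l = -1 (l = 1/(-1 + 0) = 1/(-1) = -1)
B(T, n) = 2 - I (B(T, n) = 2 - √(0/T - 1) = 2 - √(0 - 1) = 2 - √(-1) = 2 - I)
B(6, 6)*(-7) + 5 = (2 - I)*(-7) + 5 = (-14 + 7*I) + 5 = -9 + 7*I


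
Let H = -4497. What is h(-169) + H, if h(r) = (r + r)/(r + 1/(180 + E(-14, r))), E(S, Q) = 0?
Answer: -136733403/30419 ≈ -4495.0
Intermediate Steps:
h(r) = 2*r/(1/180 + r) (h(r) = (r + r)/(r + 1/(180 + 0)) = (2*r)/(r + 1/180) = (2*r)/(1/180 + r) = 2*r/(1/180 + r))
h(-169) + H = 360*(-169)/(1 + 180*(-169)) - 4497 = 360*(-169)/(1 - 30420) - 4497 = 360*(-169)/(-30419) - 4497 = 360*(-169)*(-1/30419) - 4497 = 60840/30419 - 4497 = -136733403/30419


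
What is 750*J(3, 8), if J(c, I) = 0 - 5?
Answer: -3750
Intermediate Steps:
J(c, I) = -5
750*J(3, 8) = 750*(-5) = -3750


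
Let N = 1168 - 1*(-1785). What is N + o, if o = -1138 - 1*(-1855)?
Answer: 3670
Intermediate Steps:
o = 717 (o = -1138 + 1855 = 717)
N = 2953 (N = 1168 + 1785 = 2953)
N + o = 2953 + 717 = 3670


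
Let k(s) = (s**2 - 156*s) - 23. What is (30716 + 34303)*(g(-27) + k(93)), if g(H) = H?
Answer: -384197271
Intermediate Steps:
k(s) = -23 + s**2 - 156*s
(30716 + 34303)*(g(-27) + k(93)) = (30716 + 34303)*(-27 + (-23 + 93**2 - 156*93)) = 65019*(-27 + (-23 + 8649 - 14508)) = 65019*(-27 - 5882) = 65019*(-5909) = -384197271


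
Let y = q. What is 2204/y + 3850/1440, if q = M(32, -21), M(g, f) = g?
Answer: 10303/144 ≈ 71.549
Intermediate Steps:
q = 32
y = 32
2204/y + 3850/1440 = 2204/32 + 3850/1440 = 2204*(1/32) + 3850*(1/1440) = 551/8 + 385/144 = 10303/144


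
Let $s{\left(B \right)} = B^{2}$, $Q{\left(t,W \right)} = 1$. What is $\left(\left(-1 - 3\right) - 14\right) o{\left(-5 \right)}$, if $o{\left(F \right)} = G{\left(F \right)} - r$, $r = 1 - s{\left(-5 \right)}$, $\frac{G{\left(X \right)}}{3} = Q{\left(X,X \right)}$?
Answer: $-486$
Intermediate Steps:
$G{\left(X \right)} = 3$ ($G{\left(X \right)} = 3 \cdot 1 = 3$)
$r = -24$ ($r = 1 - \left(-5\right)^{2} = 1 - 25 = -24$)
$o{\left(F \right)} = 27$ ($o{\left(F \right)} = 3 - -24 = 3 + 24 = 27$)
$\left(\left(-1 - 3\right) - 14\right) o{\left(-5 \right)} = \left(\left(-1 - 3\right) - 14\right) 27 = \left(-4 - 14\right) 27 = \left(-18\right) 27 = -486$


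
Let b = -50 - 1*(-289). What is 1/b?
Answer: 1/239 ≈ 0.0041841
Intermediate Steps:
b = 239 (b = -50 + 289 = 239)
1/b = 1/239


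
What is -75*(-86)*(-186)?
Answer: -1199700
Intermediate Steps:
-75*(-86)*(-186) = 6450*(-186) = -1199700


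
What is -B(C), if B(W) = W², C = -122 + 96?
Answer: -676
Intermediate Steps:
C = -26
-B(C) = -1*(-26)² = -1*676 = -676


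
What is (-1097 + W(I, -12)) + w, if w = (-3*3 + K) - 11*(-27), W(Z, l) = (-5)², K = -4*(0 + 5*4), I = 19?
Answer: -864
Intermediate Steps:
K = -80 (K = -4*(0 + 20) = -4*20 = -80)
W(Z, l) = 25
w = 208 (w = (-3*3 - 80) - 11*(-27) = (-9 - 80) + 297 = -89 + 297 = 208)
(-1097 + W(I, -12)) + w = (-1097 + 25) + 208 = -1072 + 208 = -864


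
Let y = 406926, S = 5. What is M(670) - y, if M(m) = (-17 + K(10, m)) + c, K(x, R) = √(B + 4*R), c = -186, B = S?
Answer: -407129 + √2685 ≈ -4.0708e+5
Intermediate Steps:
B = 5
K(x, R) = √(5 + 4*R)
M(m) = -203 + √(5 + 4*m) (M(m) = (-17 + √(5 + 4*m)) - 186 = -203 + √(5 + 4*m))
M(670) - y = (-203 + √(5 + 4*670)) - 1*406926 = (-203 + √(5 + 2680)) - 406926 = (-203 + √2685) - 406926 = -407129 + √2685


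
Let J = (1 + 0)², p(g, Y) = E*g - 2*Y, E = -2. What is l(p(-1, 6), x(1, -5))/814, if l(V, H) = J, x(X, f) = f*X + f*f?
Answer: 1/814 ≈ 0.0012285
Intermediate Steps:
x(X, f) = f² + X*f (x(X, f) = X*f + f² = f² + X*f)
p(g, Y) = -2*Y - 2*g (p(g, Y) = -2*g - 2*Y = -2*Y - 2*g)
J = 1 (J = 1² = 1)
l(V, H) = 1
l(p(-1, 6), x(1, -5))/814 = 1/814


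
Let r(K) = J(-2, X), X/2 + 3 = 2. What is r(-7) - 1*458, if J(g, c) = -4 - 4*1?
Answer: -466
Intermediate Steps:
X = -2 (X = -6 + 2*2 = -6 + 4 = -2)
J(g, c) = -8 (J(g, c) = -4 - 4 = -8)
r(K) = -8
r(-7) - 1*458 = -8 - 1*458 = -8 - 458 = -466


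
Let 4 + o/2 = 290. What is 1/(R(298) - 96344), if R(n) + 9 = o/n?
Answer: -149/14356311 ≈ -1.0379e-5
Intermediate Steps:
o = 572 (o = -8 + 2*290 = -8 + 580 = 572)
R(n) = -9 + 572/n
1/(R(298) - 96344) = 1/((-9 + 572/298) - 96344) = 1/((-9 + 572*(1/298)) - 96344) = 1/((-9 + 286/149) - 96344) = 1/(-1055/149 - 96344) = 1/(-14356311/149) = -149/14356311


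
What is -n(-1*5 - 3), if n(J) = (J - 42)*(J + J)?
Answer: -800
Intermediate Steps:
n(J) = 2*J*(-42 + J) (n(J) = (-42 + J)*(2*J) = 2*J*(-42 + J))
-n(-1*5 - 3) = -2*(-1*5 - 3)*(-42 + (-1*5 - 3)) = -2*(-5 - 3)*(-42 + (-5 - 3)) = -2*(-8)*(-42 - 8) = -2*(-8)*(-50) = -1*800 = -800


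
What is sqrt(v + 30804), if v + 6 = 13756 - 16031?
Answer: sqrt(28523) ≈ 168.89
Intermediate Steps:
v = -2281 (v = -6 + (13756 - 16031) = -6 - 2275 = -2281)
sqrt(v + 30804) = sqrt(-2281 + 30804) = sqrt(28523)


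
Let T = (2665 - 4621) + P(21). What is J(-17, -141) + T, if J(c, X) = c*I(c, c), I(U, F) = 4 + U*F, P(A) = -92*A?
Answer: -8869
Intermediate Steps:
T = -3888 (T = (2665 - 4621) - 92*21 = -1956 - 1932 = -3888)
I(U, F) = 4 + F*U
J(c, X) = c*(4 + c**2) (J(c, X) = c*(4 + c*c) = c*(4 + c**2))
J(-17, -141) + T = -17*(4 + (-17)**2) - 3888 = -17*(4 + 289) - 3888 = -17*293 - 3888 = -4981 - 3888 = -8869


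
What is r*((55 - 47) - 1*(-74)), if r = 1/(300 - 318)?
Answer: -41/9 ≈ -4.5556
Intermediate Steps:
r = -1/18 (r = 1/(-18) = -1/18 ≈ -0.055556)
r*((55 - 47) - 1*(-74)) = -((55 - 47) - 1*(-74))/18 = -(8 + 74)/18 = -1/18*82 = -41/9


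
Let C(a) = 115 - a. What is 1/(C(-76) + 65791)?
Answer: 1/65982 ≈ 1.5156e-5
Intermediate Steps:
1/(C(-76) + 65791) = 1/((115 - 1*(-76)) + 65791) = 1/((115 + 76) + 65791) = 1/(191 + 65791) = 1/65982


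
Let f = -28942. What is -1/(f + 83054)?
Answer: -1/54112 ≈ -1.8480e-5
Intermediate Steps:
-1/(f + 83054) = -1/(-28942 + 83054) = -1/54112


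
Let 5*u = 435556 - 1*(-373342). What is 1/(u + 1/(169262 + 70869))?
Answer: 1200655/194241485643 ≈ 6.1812e-6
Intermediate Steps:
u = 808898/5 (u = (435556 - 1*(-373342))/5 = (435556 + 373342)/5 = (⅕)*808898 = 808898/5 ≈ 1.6178e+5)
1/(u + 1/(169262 + 70869)) = 1/(808898/5 + 1/(169262 + 70869)) = 1/(808898/5 + 1/240131) = 1/(194241485643/1200655) = 1200655/194241485643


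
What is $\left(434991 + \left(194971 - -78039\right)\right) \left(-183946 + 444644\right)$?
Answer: $184574444698$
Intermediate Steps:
$\left(434991 + \left(194971 - -78039\right)\right) \left(-183946 + 444644\right) = \left(434991 + \left(194971 + 78039\right)\right) 260698 = \left(434991 + 273010\right) 260698 = 708001 \cdot 260698 = 184574444698$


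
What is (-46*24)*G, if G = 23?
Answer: -25392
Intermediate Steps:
(-46*24)*G = -46*24*23 = -1104*23 = -25392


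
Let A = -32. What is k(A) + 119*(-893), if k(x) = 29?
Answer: -106238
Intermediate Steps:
k(A) + 119*(-893) = 29 + 119*(-893) = 29 - 106267 = -106238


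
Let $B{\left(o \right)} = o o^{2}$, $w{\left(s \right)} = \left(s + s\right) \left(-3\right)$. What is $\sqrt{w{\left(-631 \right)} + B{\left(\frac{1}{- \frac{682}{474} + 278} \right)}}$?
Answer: $\frac{\sqrt{69877744880808841980135}}{4296147025} \approx 61.53$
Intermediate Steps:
$w{\left(s \right)} = - 6 s$ ($w{\left(s \right)} = 2 s \left(-3\right) = - 6 s$)
$B{\left(o \right)} = o^{3}$
$\sqrt{w{\left(-631 \right)} + B{\left(\frac{1}{- \frac{682}{474} + 278} \right)}} = \sqrt{\left(-6\right) \left(-631\right) + \left(\frac{1}{- \frac{682}{474} + 278}\right)^{3}} = \sqrt{3786 + \left(\frac{1}{\left(-682\right) \frac{1}{474} + 278}\right)^{3}} = \sqrt{3786 + \left(\frac{1}{- \frac{341}{237} + 278}\right)^{3}} = \sqrt{3786 + \left(\frac{1}{\frac{65545}{237}}\right)^{3}} = \sqrt{3786 + \left(\frac{237}{65545}\right)^{3}} = \sqrt{3786 + \frac{13312053}{281590956753625}} = \sqrt{\frac{1066103362282536303}{281590956753625}} = \frac{\sqrt{69877744880808841980135}}{4296147025}$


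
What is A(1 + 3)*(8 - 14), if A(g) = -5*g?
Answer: 120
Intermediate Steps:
A(1 + 3)*(8 - 14) = (-5*(1 + 3))*(8 - 14) = -5*4*(-6) = -20*(-6) = 120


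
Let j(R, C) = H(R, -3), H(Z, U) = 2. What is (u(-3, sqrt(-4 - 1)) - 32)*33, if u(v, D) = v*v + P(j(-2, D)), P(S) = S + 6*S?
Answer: -297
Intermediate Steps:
j(R, C) = 2
P(S) = 7*S
u(v, D) = 14 + v**2 (u(v, D) = v*v + 7*2 = v**2 + 14 = 14 + v**2)
(u(-3, sqrt(-4 - 1)) - 32)*33 = ((14 + (-3)**2) - 32)*33 = ((14 + 9) - 32)*33 = (23 - 32)*33 = -9*33 = -297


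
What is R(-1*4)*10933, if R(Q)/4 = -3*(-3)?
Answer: 393588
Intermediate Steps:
R(Q) = 36 (R(Q) = 4*(-3*(-3)) = 4*9 = 36)
R(-1*4)*10933 = 36*10933 = 393588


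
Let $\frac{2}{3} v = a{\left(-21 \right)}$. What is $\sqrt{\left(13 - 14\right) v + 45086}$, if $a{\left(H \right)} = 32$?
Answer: $\sqrt{45038} \approx 212.22$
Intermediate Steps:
$v = 48$ ($v = \frac{3}{2} \cdot 32 = 48$)
$\sqrt{\left(13 - 14\right) v + 45086} = \sqrt{\left(13 - 14\right) 48 + 45086} = \sqrt{\left(-1\right) 48 + 45086} = \sqrt{-48 + 45086} = \sqrt{45038}$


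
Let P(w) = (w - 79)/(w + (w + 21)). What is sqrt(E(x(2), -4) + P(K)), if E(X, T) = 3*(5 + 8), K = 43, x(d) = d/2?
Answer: sqrt(442659)/107 ≈ 6.2180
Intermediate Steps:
x(d) = d/2 (x(d) = d*(1/2) = d/2)
P(w) = (-79 + w)/(21 + 2*w) (P(w) = (-79 + w)/(w + (21 + w)) = (-79 + w)/(21 + 2*w))
E(X, T) = 39 (E(X, T) = 3*13 = 39)
sqrt(E(x(2), -4) + P(K)) = sqrt(39 + (-79 + 43)/(21 + 2*43)) = sqrt(39 - 36/(21 + 86)) = sqrt(39 - 36/107) = sqrt(4137/107) = sqrt(442659)/107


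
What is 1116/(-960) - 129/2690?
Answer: -26049/21520 ≈ -1.2105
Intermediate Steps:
1116/(-960) - 129/2690 = 1116*(-1/960) - 129*1/2690 = -93/80 - 129/2690 = -26049/21520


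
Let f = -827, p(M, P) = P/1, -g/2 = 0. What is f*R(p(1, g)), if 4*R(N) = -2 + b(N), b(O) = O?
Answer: 827/2 ≈ 413.50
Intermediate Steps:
g = 0 (g = -2*0 = 0)
p(M, P) = P (p(M, P) = P*1 = P)
R(N) = -1/2 + N/4 (R(N) = (-2 + N)/4 = -1/2 + N/4)
f*R(p(1, g)) = -827*(-1/2 + (1/4)*0) = -827*(-1/2 + 0) = -827*(-1/2) = 827/2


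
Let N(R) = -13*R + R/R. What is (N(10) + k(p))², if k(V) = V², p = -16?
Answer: 16129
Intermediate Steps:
N(R) = 1 - 13*R (N(R) = -13*R + 1 = 1 - 13*R)
(N(10) + k(p))² = ((1 - 13*10) + (-16)²)² = ((1 - 130) + 256)² = (-129 + 256)² = 127² = 16129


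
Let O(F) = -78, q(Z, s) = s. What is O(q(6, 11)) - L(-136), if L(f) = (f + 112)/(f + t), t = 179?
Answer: -3330/43 ≈ -77.442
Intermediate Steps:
L(f) = (112 + f)/(179 + f) (L(f) = (f + 112)/(f + 179) = (112 + f)/(179 + f))
O(q(6, 11)) - L(-136) = -78 - (112 - 136)/(179 - 136) = -78 - (-24)/43 = -78 - 1*(-24/43) = -78 + 24/43 = -3330/43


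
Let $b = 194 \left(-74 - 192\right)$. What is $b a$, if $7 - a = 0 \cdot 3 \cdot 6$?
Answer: $-361228$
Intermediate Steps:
$a = 7$ ($a = 7 - 0 \cdot 3 \cdot 6 = 7 - 0 \cdot 6 = 7 - 0 = 7 + 0 = 7$)
$b = -51604$ ($b = 194 \left(-266\right) = -51604$)
$b a = \left(-51604\right) 7 = -361228$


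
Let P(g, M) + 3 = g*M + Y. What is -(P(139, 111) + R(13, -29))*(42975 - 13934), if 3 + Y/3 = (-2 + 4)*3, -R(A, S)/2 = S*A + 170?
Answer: -460270809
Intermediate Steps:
R(A, S) = -340 - 2*A*S (R(A, S) = -2*(S*A + 170) = -2*(A*S + 170) = -2*(170 + A*S) = -340 - 2*A*S)
Y = 9 (Y = -9 + 3*((-2 + 4)*3) = -9 + 3*(2*3) = -9 + 3*6 = -9 + 18 = 9)
P(g, M) = 6 + M*g (P(g, M) = -3 + (g*M + 9) = -3 + (M*g + 9) = -3 + (9 + M*g) = 6 + M*g)
-(P(139, 111) + R(13, -29))*(42975 - 13934) = -((6 + 111*139) + (-340 - 2*13*(-29)))*(42975 - 13934) = -((6 + 15429) + (-340 + 754))*29041 = -(15435 + 414)*29041 = -15849*29041 = -1*460270809 = -460270809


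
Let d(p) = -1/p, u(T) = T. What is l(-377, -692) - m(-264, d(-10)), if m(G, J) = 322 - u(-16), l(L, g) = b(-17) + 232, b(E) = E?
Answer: -123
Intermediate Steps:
l(L, g) = 215 (l(L, g) = -17 + 232 = 215)
m(G, J) = 338 (m(G, J) = 322 - 1*(-16) = 322 + 16 = 338)
l(-377, -692) - m(-264, d(-10)) = 215 - 1*338 = 215 - 338 = -123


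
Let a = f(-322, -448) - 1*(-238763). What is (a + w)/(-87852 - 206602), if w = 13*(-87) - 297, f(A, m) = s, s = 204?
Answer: -237539/294454 ≈ -0.80671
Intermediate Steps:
f(A, m) = 204
a = 238967 (a = 204 - 1*(-238763) = 204 + 238763 = 238967)
w = -1428 (w = -1131 - 297 = -1428)
(a + w)/(-87852 - 206602) = (238967 - 1428)/(-87852 - 206602) = 237539/(-294454) = 237539*(-1/294454) = -237539/294454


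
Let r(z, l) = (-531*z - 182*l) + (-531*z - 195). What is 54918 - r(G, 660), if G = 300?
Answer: 493833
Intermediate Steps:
r(z, l) = -195 - 1062*z - 182*l (r(z, l) = (-531*z - 182*l) + (-195 - 531*z) = -195 - 1062*z - 182*l)
54918 - r(G, 660) = 54918 - (-195 - 1062*300 - 182*660) = 54918 - (-195 - 318600 - 120120) = 54918 - 1*(-438915) = 54918 + 438915 = 493833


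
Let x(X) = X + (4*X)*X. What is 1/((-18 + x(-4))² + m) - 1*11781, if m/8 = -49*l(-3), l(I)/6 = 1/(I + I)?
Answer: -25399835/2156 ≈ -11781.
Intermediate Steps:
l(I) = 3/I (l(I) = 6/(I + I) = 6/((2*I)) = 6*(1/(2*I)) = 3/I)
x(X) = X + 4*X²
m = 392 (m = 8*(-147/(-3)) = 8*(-147*(-1)/3) = 8*(-49*(-1)) = 8*49 = 392)
1/((-18 + x(-4))² + m) - 1*11781 = 1/((-18 - 4*(1 + 4*(-4)))² + 392) - 1*11781 = 1/((-18 - 4*(1 - 16))² + 392) - 11781 = 1/((-18 - 4*(-15))² + 392) - 11781 = 1/((-18 + 60)² + 392) - 11781 = 1/(42² + 392) - 11781 = 1/(1764 + 392) - 11781 = 1/2156 - 11781 = -25399835/2156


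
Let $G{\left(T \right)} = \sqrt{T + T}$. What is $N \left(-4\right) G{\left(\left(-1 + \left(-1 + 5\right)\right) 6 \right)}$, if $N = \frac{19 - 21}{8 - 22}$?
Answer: $- \frac{24}{7} \approx -3.4286$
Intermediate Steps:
$G{\left(T \right)} = \sqrt{2} \sqrt{T}$ ($G{\left(T \right)} = \sqrt{2 T} = \sqrt{2} \sqrt{T}$)
$N = \frac{1}{7}$ ($N = - \frac{2}{-14} = \left(-2\right) \left(- \frac{1}{14}\right) = \frac{1}{7} \approx 0.14286$)
$N \left(-4\right) G{\left(\left(-1 + \left(-1 + 5\right)\right) 6 \right)} = \frac{1}{7} \left(-4\right) \sqrt{2} \sqrt{\left(-1 + \left(-1 + 5\right)\right) 6} = - \frac{4 \sqrt{2} \sqrt{\left(-1 + 4\right) 6}}{7} = - \frac{4 \sqrt{2} \sqrt{3 \cdot 6}}{7} = - \frac{4 \sqrt{2} \sqrt{18}}{7} = - \frac{4 \sqrt{2} \cdot 3 \sqrt{2}}{7} = \left(- \frac{4}{7}\right) 6 = - \frac{24}{7}$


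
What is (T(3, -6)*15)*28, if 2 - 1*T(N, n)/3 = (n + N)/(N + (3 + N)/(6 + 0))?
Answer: 3465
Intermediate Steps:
T(N, n) = 6 - 3*(N + n)/(½ + 7*N/6) (T(N, n) = 6 - 3*(n + N)/(N + (3 + N)/(6 + 0)) = 6 - 3*(N + n)/(N + (3 + N)/6) = 6 - 3*(N + n)/(N + (3 + N)*(⅙)) = 6 - 3*(N + n)/(N + (½ + N/6)) = 6 - 3*(N + n)/(½ + 7*N/6))
(T(3, -6)*15)*28 = ((6*(3 - 3*(-6) + 4*3)/(3 + 7*3))*15)*28 = ((6*(3 + 18 + 12)/(3 + 21))*15)*28 = ((6*33/24)*15)*28 = ((6*(1/24)*33)*15)*28 = ((33/4)*15)*28 = (495/4)*28 = 3465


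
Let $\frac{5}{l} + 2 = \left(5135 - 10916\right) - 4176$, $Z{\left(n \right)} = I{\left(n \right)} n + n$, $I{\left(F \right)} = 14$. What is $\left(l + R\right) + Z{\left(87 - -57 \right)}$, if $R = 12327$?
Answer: $\frac{144276028}{9959} \approx 14487.0$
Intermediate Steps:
$Z{\left(n \right)} = 15 n$ ($Z{\left(n \right)} = 14 n + n = 15 n$)
$l = - \frac{5}{9959}$ ($l = \frac{5}{-2 + \left(\left(5135 - 10916\right) - 4176\right)} = \frac{5}{-2 - 9957} = \frac{5}{-9959} = 5 \left(- \frac{1}{9959}\right) = - \frac{5}{9959} \approx -0.00050206$)
$\left(l + R\right) + Z{\left(87 - -57 \right)} = \left(- \frac{5}{9959} + 12327\right) + 15 \left(87 - -57\right) = \frac{122764588}{9959} + 15 \left(87 + 57\right) = \frac{122764588}{9959} + 15 \cdot 144 = \frac{122764588}{9959} + 2160 = \frac{144276028}{9959}$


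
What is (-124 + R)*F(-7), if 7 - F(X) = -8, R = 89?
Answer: -525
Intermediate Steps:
F(X) = 15 (F(X) = 7 - 1*(-8) = 7 + 8 = 15)
(-124 + R)*F(-7) = (-124 + 89)*15 = -35*15 = -525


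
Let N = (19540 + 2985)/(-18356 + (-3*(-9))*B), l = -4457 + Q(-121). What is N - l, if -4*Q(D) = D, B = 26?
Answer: 156254639/35308 ≈ 4425.5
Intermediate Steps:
Q(D) = -D/4
l = -17707/4 (l = -4457 - ¼*(-121) = -4457 + 121/4 = -17707/4 ≈ -4426.8)
N = -22525/17654 (N = (19540 + 2985)/(-18356 - 3*(-9)*26) = 22525/(-18356 + 27*26) = 22525/(-18356 + 702) = 22525/(-17654) = 22525*(-1/17654) = -22525/17654 ≈ -1.2759)
N - l = -22525/17654 - 1*(-17707/4) = -22525/17654 + 17707/4 = 156254639/35308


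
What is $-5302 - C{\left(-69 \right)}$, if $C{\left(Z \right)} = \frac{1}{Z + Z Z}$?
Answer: $- \frac{24876985}{4692} \approx -5302.0$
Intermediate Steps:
$C{\left(Z \right)} = \frac{1}{Z + Z^{2}}$
$-5302 - C{\left(-69 \right)} = -5302 - \frac{1}{\left(-69\right) \left(1 - 69\right)} = -5302 - - \frac{1}{69 \left(-68\right)} = -5302 - \left(- \frac{1}{69}\right) \left(- \frac{1}{68}\right) = -5302 - \frac{1}{4692} = - \frac{24876985}{4692}$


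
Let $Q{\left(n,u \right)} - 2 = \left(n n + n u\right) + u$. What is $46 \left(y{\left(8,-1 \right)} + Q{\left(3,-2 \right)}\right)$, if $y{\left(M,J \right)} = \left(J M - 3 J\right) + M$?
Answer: $276$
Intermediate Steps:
$y{\left(M,J \right)} = M - 3 J + J M$ ($y{\left(M,J \right)} = \left(- 3 J + J M\right) + M = M - 3 J + J M$)
$Q{\left(n,u \right)} = 2 + u + n^{2} + n u$ ($Q{\left(n,u \right)} = 2 + \left(\left(n n + n u\right) + u\right) = 2 + \left(\left(n^{2} + n u\right) + u\right) = 2 + \left(u + n^{2} + n u\right) = 2 + u + n^{2} + n u$)
$46 \left(y{\left(8,-1 \right)} + Q{\left(3,-2 \right)}\right) = 46 \left(\left(8 - -3 - 8\right) + \left(2 - 2 + 3^{2} + 3 \left(-2\right)\right)\right) = 46 \left(\left(8 + 3 - 8\right) + \left(2 - 2 + 9 - 6\right)\right) = 46 \left(3 + 3\right) = 46 \cdot 6 = 276$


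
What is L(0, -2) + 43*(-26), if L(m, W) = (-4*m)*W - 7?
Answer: -1125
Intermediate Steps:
L(m, W) = -7 - 4*W*m (L(m, W) = -4*W*m - 7 = -7 - 4*W*m)
L(0, -2) + 43*(-26) = (-7 - 4*(-2)*0) + 43*(-26) = (-7 + 0) - 1118 = -7 - 1118 = -1125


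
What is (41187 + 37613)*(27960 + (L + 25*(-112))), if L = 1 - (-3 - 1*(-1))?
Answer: 1982844400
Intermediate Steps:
L = 3 (L = 1 - (-3 + 1) = 1 - 1*(-2) = 1 + 2 = 3)
(41187 + 37613)*(27960 + (L + 25*(-112))) = (41187 + 37613)*(27960 + (3 + 25*(-112))) = 78800*(27960 + (3 - 2800)) = 78800*(27960 - 2797) = 78800*25163 = 1982844400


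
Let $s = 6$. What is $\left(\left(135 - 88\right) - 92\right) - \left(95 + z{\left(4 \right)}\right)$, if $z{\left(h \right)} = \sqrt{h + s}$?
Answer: $-140 - \sqrt{10} \approx -143.16$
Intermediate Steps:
$z{\left(h \right)} = \sqrt{6 + h}$ ($z{\left(h \right)} = \sqrt{h + 6} = \sqrt{6 + h}$)
$\left(\left(135 - 88\right) - 92\right) - \left(95 + z{\left(4 \right)}\right) = \left(\left(135 - 88\right) - 92\right) - \left(95 + \sqrt{6 + 4}\right) = \left(47 - 92\right) - \left(95 + \sqrt{10}\right) = -45 - \left(95 + \sqrt{10}\right) = -140 - \sqrt{10}$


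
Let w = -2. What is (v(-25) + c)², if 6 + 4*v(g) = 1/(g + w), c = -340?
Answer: 1360355689/11664 ≈ 1.1663e+5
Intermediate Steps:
v(g) = -3/2 + 1/(4*(-2 + g)) (v(g) = -3/2 + 1/(4*(g - 2)) = -3/2 + 1/(4*(-2 + g)))
(v(-25) + c)² = ((13 - 6*(-25))/(4*(-2 - 25)) - 340)² = ((¼)*(13 + 150)/(-27) - 340)² = ((¼)*(-1/27)*163 - 340)² = (-163/108 - 340)² = (-36883/108)² = 1360355689/11664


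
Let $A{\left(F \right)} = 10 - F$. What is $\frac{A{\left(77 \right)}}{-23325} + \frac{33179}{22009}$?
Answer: $\frac{775374778}{513359925} \approx 1.5104$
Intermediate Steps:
$\frac{A{\left(77 \right)}}{-23325} + \frac{33179}{22009} = \frac{10 - 77}{-23325} + \frac{33179}{22009} = \left(10 - 77\right) \left(- \frac{1}{23325}\right) + 33179 \cdot \frac{1}{22009} = \left(-67\right) \left(- \frac{1}{23325}\right) + \frac{33179}{22009} = \frac{67}{23325} + \frac{33179}{22009} = \frac{775374778}{513359925}$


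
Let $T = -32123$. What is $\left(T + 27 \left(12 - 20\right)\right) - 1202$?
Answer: $-33541$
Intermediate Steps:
$\left(T + 27 \left(12 - 20\right)\right) - 1202 = \left(-32123 + 27 \left(12 - 20\right)\right) - 1202 = \left(-32123 + 27 \left(-8\right)\right) - 1202 = \left(-32123 - 216\right) - 1202 = -32339 - 1202 = -33541$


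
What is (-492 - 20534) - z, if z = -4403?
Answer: -16623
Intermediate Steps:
(-492 - 20534) - z = (-492 - 20534) - 1*(-4403) = -21026 + 4403 = -16623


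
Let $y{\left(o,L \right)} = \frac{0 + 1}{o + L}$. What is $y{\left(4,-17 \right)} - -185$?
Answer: $\frac{2404}{13} \approx 184.92$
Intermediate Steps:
$y{\left(o,L \right)} = \frac{1}{L + o}$ ($y{\left(o,L \right)} = 1 \frac{1}{L + o} = \frac{1}{L + o}$)
$y{\left(4,-17 \right)} - -185 = \frac{1}{-17 + 4} - -185 = \frac{1}{-13} + 185 = - \frac{1}{13} + 185 = \frac{2404}{13}$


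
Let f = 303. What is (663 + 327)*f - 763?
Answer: 299207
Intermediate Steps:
(663 + 327)*f - 763 = (663 + 327)*303 - 763 = 990*303 - 763 = 299970 - 763 = 299207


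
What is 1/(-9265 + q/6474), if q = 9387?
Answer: -2158/19990741 ≈ -0.00010795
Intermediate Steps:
1/(-9265 + q/6474) = 1/(-9265 + 9387/6474) = 1/(-9265 + 9387*(1/6474)) = 1/(-9265 + 3129/2158) = 1/(-19990741/2158) = -2158/19990741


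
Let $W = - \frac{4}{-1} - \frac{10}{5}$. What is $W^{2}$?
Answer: $4$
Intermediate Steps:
$W = 2$ ($W = \left(-4\right) \left(-1\right) - 2 = 4 - 2 = 2$)
$W^{2} = 2^{2} = 4$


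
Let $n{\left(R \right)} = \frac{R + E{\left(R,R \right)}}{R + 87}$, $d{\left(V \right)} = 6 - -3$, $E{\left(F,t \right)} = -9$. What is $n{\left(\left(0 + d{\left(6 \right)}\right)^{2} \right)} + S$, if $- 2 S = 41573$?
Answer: $- \frac{291005}{14} \approx -20786.0$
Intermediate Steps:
$d{\left(V \right)} = 9$ ($d{\left(V \right)} = 6 + 3 = 9$)
$n{\left(R \right)} = \frac{-9 + R}{87 + R}$ ($n{\left(R \right)} = \frac{R - 9}{R + 87} = \frac{-9 + R}{87 + R}$)
$S = - \frac{41573}{2}$ ($S = \left(- \frac{1}{2}\right) 41573 = - \frac{41573}{2} \approx -20787.0$)
$n{\left(\left(0 + d{\left(6 \right)}\right)^{2} \right)} + S = \frac{-9 + \left(0 + 9\right)^{2}}{87 + \left(0 + 9\right)^{2}} - \frac{41573}{2} = \frac{-9 + 9^{2}}{87 + 9^{2}} - \frac{41573}{2} = \frac{-9 + 81}{87 + 81} - \frac{41573}{2} = \frac{1}{168} \cdot 72 - \frac{41573}{2} = \frac{3}{7} - \frac{41573}{2} = - \frac{291005}{14}$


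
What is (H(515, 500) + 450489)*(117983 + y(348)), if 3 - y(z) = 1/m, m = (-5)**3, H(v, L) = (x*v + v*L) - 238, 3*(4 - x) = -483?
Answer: 11691322022226/125 ≈ 9.3531e+10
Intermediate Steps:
x = 165 (x = 4 - 1/3*(-483) = 4 + 161 = 165)
H(v, L) = -238 + 165*v + L*v (H(v, L) = (165*v + v*L) - 238 = (165*v + L*v) - 238 = -238 + 165*v + L*v)
m = -125
y(z) = 376/125 (y(z) = 3 - 1/(-125) = 3 - 1*(-1/125) = 3 + 1/125 = 376/125)
(H(515, 500) + 450489)*(117983 + y(348)) = ((-238 + 165*515 + 500*515) + 450489)*(117983 + 376/125) = ((-238 + 84975 + 257500) + 450489)*(14748251/125) = (342237 + 450489)*(14748251/125) = 792726*(14748251/125) = 11691322022226/125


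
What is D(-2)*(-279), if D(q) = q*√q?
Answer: 558*I*√2 ≈ 789.13*I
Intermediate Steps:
D(q) = q^(3/2)
D(-2)*(-279) = (-2)^(3/2)*(-279) = -2*I*√2*(-279) = 558*I*√2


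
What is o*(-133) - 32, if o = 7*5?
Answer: -4687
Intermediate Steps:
o = 35
o*(-133) - 32 = 35*(-133) - 32 = -4655 - 32 = -4687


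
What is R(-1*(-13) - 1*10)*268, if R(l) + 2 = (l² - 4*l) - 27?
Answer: -8576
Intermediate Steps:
R(l) = -29 + l² - 4*l (R(l) = -2 + ((l² - 4*l) - 27) = -2 + (-27 + l² - 4*l) = -29 + l² - 4*l)
R(-1*(-13) - 1*10)*268 = (-29 + (-1*(-13) - 1*10)² - 4*(-1*(-13) - 1*10))*268 = (-29 + (13 - 10)² - 4*(13 - 10))*268 = (-29 + 3² - 4*3)*268 = (-29 + 9 - 12)*268 = -32*268 = -8576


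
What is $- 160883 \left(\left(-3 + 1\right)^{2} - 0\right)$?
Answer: $-643532$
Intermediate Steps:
$- 160883 \left(\left(-3 + 1\right)^{2} - 0\right) = - 160883 \left(\left(-2\right)^{2} + 0\right) = - 160883 \left(4 + 0\right) = \left(-160883\right) 4 = -643532$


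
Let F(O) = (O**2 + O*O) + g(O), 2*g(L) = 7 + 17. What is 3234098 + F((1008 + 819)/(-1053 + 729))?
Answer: 2095744489/648 ≈ 3.2342e+6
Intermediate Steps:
g(L) = 12 (g(L) = (7 + 17)/2 = (1/2)*24 = 12)
F(O) = 12 + 2*O**2 (F(O) = (O**2 + O*O) + 12 = (O**2 + O**2) + 12 = 2*O**2 + 12 = 12 + 2*O**2)
3234098 + F((1008 + 819)/(-1053 + 729)) = 3234098 + (12 + 2*((1008 + 819)/(-1053 + 729))**2) = 3234098 + (12 + 2*(1827/(-324))**2) = 3234098 + (12 + 2*(1827*(-1/324))**2) = 3234098 + (12 + 2*(-203/36)**2) = 3234098 + (12 + 2*(41209/1296)) = 3234098 + (12 + 41209/648) = 3234098 + 48985/648 = 2095744489/648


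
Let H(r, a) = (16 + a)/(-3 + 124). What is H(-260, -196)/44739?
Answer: -20/601491 ≈ -3.3251e-5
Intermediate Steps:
H(r, a) = 16/121 + a/121 (H(r, a) = (16 + a)/121 = (16 + a)*(1/121) = 16/121 + a/121)
H(-260, -196)/44739 = (16/121 + (1/121)*(-196))/44739 = (16/121 - 196/121)*(1/44739) = -180/121*1/44739 = -20/601491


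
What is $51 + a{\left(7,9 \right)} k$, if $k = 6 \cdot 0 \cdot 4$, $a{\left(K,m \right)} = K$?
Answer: $51$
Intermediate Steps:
$k = 0$ ($k = 0 \cdot 4 = 0$)
$51 + a{\left(7,9 \right)} k = 51 + 7 \cdot 0 = 51 + 0 = 51$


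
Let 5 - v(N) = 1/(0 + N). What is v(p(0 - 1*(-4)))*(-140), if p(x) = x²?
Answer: -2765/4 ≈ -691.25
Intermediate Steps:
v(N) = 5 - 1/N (v(N) = 5 - 1/(0 + N) = 5 - 1/N)
v(p(0 - 1*(-4)))*(-140) = (5 - 1/((0 - 1*(-4))²))*(-140) = (5 - 1/((0 + 4)²))*(-140) = (5 - 1/(4²))*(-140) = (5 - 1/16)*(-140) = (79/16)*(-140) = -2765/4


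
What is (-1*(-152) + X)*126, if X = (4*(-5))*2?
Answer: 14112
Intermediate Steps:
X = -40 (X = -20*2 = -40)
(-1*(-152) + X)*126 = (-1*(-152) - 40)*126 = (152 - 40)*126 = 112*126 = 14112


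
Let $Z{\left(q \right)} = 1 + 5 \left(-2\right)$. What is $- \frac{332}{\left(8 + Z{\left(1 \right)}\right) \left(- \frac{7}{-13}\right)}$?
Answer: $\frac{4316}{7} \approx 616.57$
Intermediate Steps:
$Z{\left(q \right)} = -9$ ($Z{\left(q \right)} = 1 - 10 = -9$)
$- \frac{332}{\left(8 + Z{\left(1 \right)}\right) \left(- \frac{7}{-13}\right)} = - \frac{332}{\left(8 - 9\right) \left(- \frac{7}{-13}\right)} = - \frac{332}{\left(-1\right) \left(\left(-7\right) \left(- \frac{1}{13}\right)\right)} = - \frac{332}{\left(-1\right) \frac{7}{13}} = - \frac{332}{- \frac{7}{13}} = \left(-332\right) \left(- \frac{13}{7}\right) = \frac{4316}{7}$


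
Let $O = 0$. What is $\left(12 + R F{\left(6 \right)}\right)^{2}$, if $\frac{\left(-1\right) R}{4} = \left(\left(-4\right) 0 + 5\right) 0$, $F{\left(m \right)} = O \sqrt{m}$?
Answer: $144$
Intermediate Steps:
$F{\left(m \right)} = 0$ ($F{\left(m \right)} = 0 \sqrt{m} = 0$)
$R = 0$ ($R = - 4 \left(\left(-4\right) 0 + 5\right) 0 = - 4 \left(0 + 5\right) 0 = - 4 \cdot 5 \cdot 0 = \left(-4\right) 0 = 0$)
$\left(12 + R F{\left(6 \right)}\right)^{2} = \left(12 + 0 \cdot 0\right)^{2} = \left(12 + 0\right)^{2} = 12^{2} = 144$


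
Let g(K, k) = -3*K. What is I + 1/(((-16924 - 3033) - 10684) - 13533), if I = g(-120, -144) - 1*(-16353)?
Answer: 738280061/44174 ≈ 16713.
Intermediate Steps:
I = 16713 (I = -3*(-120) - 1*(-16353) = 360 + 16353 = 16713)
I + 1/(((-16924 - 3033) - 10684) - 13533) = 16713 + 1/(((-16924 - 3033) - 10684) - 13533) = 16713 + 1/((-19957 - 10684) - 13533) = 16713 + 1/(-30641 - 13533) = 16713 + 1/(-44174) = 16713 - 1/44174 = 738280061/44174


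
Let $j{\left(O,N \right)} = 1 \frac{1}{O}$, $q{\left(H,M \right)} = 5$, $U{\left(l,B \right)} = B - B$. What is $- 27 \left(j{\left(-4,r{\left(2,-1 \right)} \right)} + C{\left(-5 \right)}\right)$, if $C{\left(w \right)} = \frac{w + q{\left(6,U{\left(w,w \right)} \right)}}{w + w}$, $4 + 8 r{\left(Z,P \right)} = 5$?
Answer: $\frac{27}{4} \approx 6.75$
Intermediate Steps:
$r{\left(Z,P \right)} = \frac{1}{8}$ ($r{\left(Z,P \right)} = - \frac{1}{2} + \frac{1}{8} \cdot 5 = - \frac{1}{2} + \frac{5}{8} = \frac{1}{8}$)
$U{\left(l,B \right)} = 0$
$j{\left(O,N \right)} = \frac{1}{O}$
$C{\left(w \right)} = \frac{5 + w}{2 w}$ ($C{\left(w \right)} = \frac{w + 5}{w + w} = \frac{5 + w}{2 w}$)
$- 27 \left(j{\left(-4,r{\left(2,-1 \right)} \right)} + C{\left(-5 \right)}\right) = - 27 \left(\frac{1}{-4} + \frac{5 - 5}{2 \left(-5\right)}\right) = - 27 \left(- \frac{1}{4} + \frac{1}{2} \left(- \frac{1}{5}\right) 0\right) = - 27 \left(- \frac{1}{4} + 0\right) = \left(-27\right) \left(- \frac{1}{4}\right) = \frac{27}{4}$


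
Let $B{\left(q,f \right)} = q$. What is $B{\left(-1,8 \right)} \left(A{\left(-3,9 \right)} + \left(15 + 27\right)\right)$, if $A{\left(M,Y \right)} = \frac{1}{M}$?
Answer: $- \frac{125}{3} \approx -41.667$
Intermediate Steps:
$B{\left(-1,8 \right)} \left(A{\left(-3,9 \right)} + \left(15 + 27\right)\right) = - (\frac{1}{-3} + \left(15 + 27\right)) = - (- \frac{1}{3} + 42) = \left(-1\right) \frac{125}{3} = - \frac{125}{3}$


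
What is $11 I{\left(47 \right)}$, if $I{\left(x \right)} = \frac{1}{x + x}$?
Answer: $\frac{11}{94} \approx 0.11702$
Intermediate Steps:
$I{\left(x \right)} = \frac{1}{2 x}$
$11 I{\left(47 \right)} = 11 \frac{1}{2 \cdot 47} = 11 \cdot \frac{1}{2} \cdot \frac{1}{47} = 11 \cdot \frac{1}{94} = \frac{11}{94}$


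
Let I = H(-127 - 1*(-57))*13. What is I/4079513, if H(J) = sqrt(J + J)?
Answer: 26*I*sqrt(35)/4079513 ≈ 3.7705e-5*I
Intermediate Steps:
H(J) = sqrt(2)*sqrt(J) (H(J) = sqrt(2*J) = sqrt(2)*sqrt(J))
I = 26*I*sqrt(35) (I = (sqrt(2)*sqrt(-127 - 1*(-57)))*13 = (sqrt(2)*sqrt(-127 + 57))*13 = (sqrt(2)*sqrt(-70))*13 = (sqrt(2)*(I*sqrt(70)))*13 = (2*I*sqrt(35))*13 = 26*I*sqrt(35) ≈ 153.82*I)
I/4079513 = (26*I*sqrt(35))/4079513 = (26*I*sqrt(35))*(1/4079513) = 26*I*sqrt(35)/4079513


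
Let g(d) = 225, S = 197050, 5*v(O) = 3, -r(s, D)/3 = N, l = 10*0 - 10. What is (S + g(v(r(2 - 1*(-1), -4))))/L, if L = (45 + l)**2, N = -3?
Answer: 7891/49 ≈ 161.04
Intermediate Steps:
l = -10 (l = 0 - 10 = -10)
r(s, D) = 9 (r(s, D) = -3*(-3) = 9)
v(O) = 3/5 (v(O) = (1/5)*3 = 3/5)
L = 1225 (L = (45 - 10)**2 = 35**2 = 1225)
(S + g(v(r(2 - 1*(-1), -4))))/L = (197050 + 225)/1225 = 197275*(1/1225) = 7891/49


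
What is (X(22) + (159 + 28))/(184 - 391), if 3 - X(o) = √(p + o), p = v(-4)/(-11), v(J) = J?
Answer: -190/207 + √2706/2277 ≈ -0.89503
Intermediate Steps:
p = 4/11 (p = -4/(-11) = -4*(-1/11) = 4/11 ≈ 0.36364)
X(o) = 3 - √(4/11 + o)
(X(22) + (159 + 28))/(184 - 391) = ((3 - √(44 + 121*22)/11) + (159 + 28))/(184 - 391) = ((3 - √(44 + 2662)/11) + 187)/(-207) = ((3 - √2706/11) + 187)*(-1/207) = (190 - √2706/11)*(-1/207) = -190/207 + √2706/2277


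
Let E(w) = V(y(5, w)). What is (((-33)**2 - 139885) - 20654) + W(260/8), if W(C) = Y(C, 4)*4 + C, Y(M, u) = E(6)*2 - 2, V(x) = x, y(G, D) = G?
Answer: -318771/2 ≈ -1.5939e+5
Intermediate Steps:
E(w) = 5
Y(M, u) = 8 (Y(M, u) = 5*2 - 2 = 10 - 2 = 8)
W(C) = 32 + C (W(C) = 8*4 + C = 32 + C)
(((-33)**2 - 139885) - 20654) + W(260/8) = (((-33)**2 - 139885) - 20654) + (32 + 260/8) = ((1089 - 139885) - 20654) + (32 + 260*(1/8)) = (-138796 - 20654) + (32 + 65/2) = -159450 + 129/2 = -318771/2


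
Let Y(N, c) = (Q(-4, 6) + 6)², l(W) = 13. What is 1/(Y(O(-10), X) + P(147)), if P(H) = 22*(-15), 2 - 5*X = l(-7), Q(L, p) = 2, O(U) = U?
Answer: -1/266 ≈ -0.0037594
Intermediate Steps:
X = -11/5 (X = ⅖ - ⅕*13 = ⅖ - 13/5 = -11/5 ≈ -2.2000)
Y(N, c) = 64 (Y(N, c) = (2 + 6)² = 8² = 64)
P(H) = -330
1/(Y(O(-10), X) + P(147)) = 1/(64 - 330) = 1/(-266) = -1/266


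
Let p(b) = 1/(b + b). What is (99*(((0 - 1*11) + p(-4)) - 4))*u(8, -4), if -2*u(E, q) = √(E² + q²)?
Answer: 11979*√5/4 ≈ 6696.5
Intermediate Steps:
p(b) = 1/(2*b)
u(E, q) = -√(E² + q²)/2
(99*(((0 - 1*11) + p(-4)) - 4))*u(8, -4) = (99*(((0 - 1*11) + (½)/(-4)) - 4))*(-√(8² + (-4)²)/2) = (99*(((0 - 11) + (½)*(-¼)) - 4))*(-√(64 + 16)/2) = (99*((-11 - ⅛) - 4))*(-2*√5) = (99*(-89/8 - 4))*(-2*√5) = (99*(-121/8))*(-2*√5) = -(-11979)*√5/4 = 11979*√5/4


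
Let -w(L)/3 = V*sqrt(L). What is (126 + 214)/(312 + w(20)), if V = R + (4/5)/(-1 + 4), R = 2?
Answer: 33150/30131 + 1445*sqrt(5)/30131 ≈ 1.2074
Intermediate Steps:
V = 34/15 (V = 2 + (4/5)/(-1 + 4) = 2 + (4*(1/5))/3 = 2 + (4/5)*(1/3) = 2 + 4/15 = 34/15 ≈ 2.2667)
w(L) = -34*sqrt(L)/5
(126 + 214)/(312 + w(20)) = (126 + 214)/(312 - 68*sqrt(5)/5) = 340/(312 - 68*sqrt(5)/5)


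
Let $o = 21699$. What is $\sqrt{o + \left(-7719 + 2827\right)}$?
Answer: $49 \sqrt{7} \approx 129.64$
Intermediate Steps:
$\sqrt{o + \left(-7719 + 2827\right)} = \sqrt{21699 + \left(-7719 + 2827\right)} = \sqrt{21699 - 4892} = \sqrt{16807} = 49 \sqrt{7}$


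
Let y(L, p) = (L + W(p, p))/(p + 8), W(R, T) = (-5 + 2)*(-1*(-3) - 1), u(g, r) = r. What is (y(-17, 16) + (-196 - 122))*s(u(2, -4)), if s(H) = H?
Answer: 7655/6 ≈ 1275.8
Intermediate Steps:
W(R, T) = -6 (W(R, T) = -3*(3 - 1) = -3*2 = -6)
y(L, p) = (-6 + L)/(8 + p) (y(L, p) = (L - 6)/(p + 8) = (-6 + L)/(8 + p))
(y(-17, 16) + (-196 - 122))*s(u(2, -4)) = ((-6 - 17)/(8 + 16) + (-196 - 122))*(-4) = (-23/24 - 318)*(-4) = -7655/24*(-4) = 7655/6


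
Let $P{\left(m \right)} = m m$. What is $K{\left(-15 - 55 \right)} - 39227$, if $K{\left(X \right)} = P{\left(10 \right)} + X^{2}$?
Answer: $-34227$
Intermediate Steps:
$P{\left(m \right)} = m^{2}$
$K{\left(X \right)} = 100 + X^{2}$ ($K{\left(X \right)} = 10^{2} + X^{2} = 100 + X^{2}$)
$K{\left(-15 - 55 \right)} - 39227 = \left(100 + \left(-15 - 55\right)^{2}\right) - 39227 = \left(100 + \left(-70\right)^{2}\right) - 39227 = \left(100 + 4900\right) - 39227 = 5000 - 39227 = -34227$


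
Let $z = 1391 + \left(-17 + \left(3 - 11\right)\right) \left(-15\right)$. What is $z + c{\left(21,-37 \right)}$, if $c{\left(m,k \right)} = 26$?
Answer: $1792$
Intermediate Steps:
$z = 1766$ ($z = 1391 + \left(-17 - 8\right) \left(-15\right) = 1391 - -375 = 1391 + 375 = 1766$)
$z + c{\left(21,-37 \right)} = 1766 + 26 = 1792$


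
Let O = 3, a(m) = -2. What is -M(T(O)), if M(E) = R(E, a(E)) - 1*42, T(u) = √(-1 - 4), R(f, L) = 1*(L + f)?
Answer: 44 - I*√5 ≈ 44.0 - 2.2361*I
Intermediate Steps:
R(f, L) = L + f
T(u) = I*√5 (T(u) = √(-5) = I*√5)
M(E) = -44 + E (M(E) = (-2 + E) - 1*42 = (-2 + E) - 42 = -44 + E)
-M(T(O)) = -(-44 + I*√5) = 44 - I*√5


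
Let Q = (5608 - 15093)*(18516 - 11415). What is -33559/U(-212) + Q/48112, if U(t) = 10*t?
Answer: -17646717199/12749680 ≈ -1384.1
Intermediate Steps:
Q = -67352985 (Q = -9485*7101 = -67352985)
-33559/U(-212) + Q/48112 = -33559/(10*(-212)) - 67352985/48112 = -33559/(-2120) - 67352985*1/48112 = -33559*(-1/2120) - 67352985/48112 = 33559/2120 - 67352985/48112 = -17646717199/12749680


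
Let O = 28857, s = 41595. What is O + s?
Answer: 70452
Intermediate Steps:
O + s = 28857 + 41595 = 70452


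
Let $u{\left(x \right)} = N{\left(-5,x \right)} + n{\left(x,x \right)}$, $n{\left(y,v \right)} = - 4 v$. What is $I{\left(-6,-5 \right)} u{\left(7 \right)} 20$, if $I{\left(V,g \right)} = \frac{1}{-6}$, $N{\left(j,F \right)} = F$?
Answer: $70$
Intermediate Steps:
$I{\left(V,g \right)} = - \frac{1}{6}$
$u{\left(x \right)} = - 3 x$ ($u{\left(x \right)} = x - 4 x = - 3 x$)
$I{\left(-6,-5 \right)} u{\left(7 \right)} 20 = - \frac{\left(-3\right) 7}{6} \cdot 20 = \left(- \frac{1}{6}\right) \left(-21\right) 20 = \frac{7}{2} \cdot 20 = 70$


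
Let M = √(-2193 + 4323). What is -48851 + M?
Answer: -48851 + √2130 ≈ -48805.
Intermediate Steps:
M = √2130 ≈ 46.152
-48851 + M = -48851 + √2130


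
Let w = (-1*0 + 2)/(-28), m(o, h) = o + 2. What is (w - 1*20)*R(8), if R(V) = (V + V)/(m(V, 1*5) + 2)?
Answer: -562/21 ≈ -26.762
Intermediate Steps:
m(o, h) = 2 + o
R(V) = 2*V/(4 + V) (R(V) = (V + V)/((2 + V) + 2) = (2*V)/(4 + V) = 2*V/(4 + V))
w = -1/14 (w = (0 + 2)*(-1/28) = 2*(-1/28) = -1/14 ≈ -0.071429)
(w - 1*20)*R(8) = (-1/14 - 1*20)*(2*8/(4 + 8)) = (-1/14 - 20)*(2*8/12) = -281*8/(7*12) = -281/14*4/3 = -562/21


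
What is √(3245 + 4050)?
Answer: √7295 ≈ 85.411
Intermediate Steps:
√(3245 + 4050) = √7295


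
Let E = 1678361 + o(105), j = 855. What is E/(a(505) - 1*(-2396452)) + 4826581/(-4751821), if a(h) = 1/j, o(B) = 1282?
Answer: -3065437327982776/9736321857675481 ≈ -0.31485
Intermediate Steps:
E = 1679643 (E = 1678361 + 1282 = 1679643)
a(h) = 1/855
E/(a(505) - 1*(-2396452)) + 4826581/(-4751821) = 1679643/(1/855 - 1*(-2396452)) + 4826581/(-4751821) = 1679643/(1/855 + 2396452) + 4826581*(-1/4751821) = 1679643/(2048966461/855) - 4826581/4751821 = 1679643*(855/2048966461) - 4826581/4751821 = 1436094765/2048966461 - 4826581/4751821 = -3065437327982776/9736321857675481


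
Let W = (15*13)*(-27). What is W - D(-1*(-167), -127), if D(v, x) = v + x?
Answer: -5305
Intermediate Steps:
W = -5265 (W = 195*(-27) = -5265)
W - D(-1*(-167), -127) = -5265 - (-1*(-167) - 127) = -5265 - (167 - 127) = -5265 - 1*40 = -5265 - 40 = -5305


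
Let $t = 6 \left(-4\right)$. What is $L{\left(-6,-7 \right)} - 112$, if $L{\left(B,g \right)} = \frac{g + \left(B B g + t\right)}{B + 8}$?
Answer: $- \frac{507}{2} \approx -253.5$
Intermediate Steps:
$t = -24$
$L{\left(B,g \right)} = \frac{-24 + g + g B^{2}}{8 + B}$ ($L{\left(B,g \right)} = \frac{g + \left(B B g - 24\right)}{B + 8} = \frac{g + \left(B^{2} g - 24\right)}{8 + B} = \frac{g + \left(g B^{2} - 24\right)}{8 + B} = \frac{g + \left(-24 + g B^{2}\right)}{8 + B} = \frac{-24 + g + g B^{2}}{8 + B}$)
$L{\left(-6,-7 \right)} - 112 = \frac{-24 - 7 - 7 \left(-6\right)^{2}}{8 - 6} - 112 = \frac{-24 - 7 - 252}{2} - 112 = \frac{1}{2} \left(-283\right) - 112 = - \frac{283}{2} - 112 = - \frac{507}{2}$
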